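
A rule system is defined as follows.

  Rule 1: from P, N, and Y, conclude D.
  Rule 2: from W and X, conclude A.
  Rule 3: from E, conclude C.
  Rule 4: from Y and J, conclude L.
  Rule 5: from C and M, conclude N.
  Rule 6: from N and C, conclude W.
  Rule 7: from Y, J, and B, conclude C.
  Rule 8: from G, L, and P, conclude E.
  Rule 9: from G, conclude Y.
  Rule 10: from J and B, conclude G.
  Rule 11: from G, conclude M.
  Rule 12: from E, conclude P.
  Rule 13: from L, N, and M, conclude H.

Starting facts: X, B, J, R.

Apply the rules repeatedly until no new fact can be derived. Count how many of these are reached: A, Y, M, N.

4

From J and B, Rule 10 gives G.
G holds, so Y follows (Rule 9).
G holds, so M follows (Rule 11).
From Y, J, and B, Rule 7 gives C.
From C and M, Rule 5 gives N.
N and C hold, so W follows (Rule 6).
From W and X, Rule 2 gives A.
A: reached.
Y: reached.
M: reached.
N: reached.
All 4 are reached.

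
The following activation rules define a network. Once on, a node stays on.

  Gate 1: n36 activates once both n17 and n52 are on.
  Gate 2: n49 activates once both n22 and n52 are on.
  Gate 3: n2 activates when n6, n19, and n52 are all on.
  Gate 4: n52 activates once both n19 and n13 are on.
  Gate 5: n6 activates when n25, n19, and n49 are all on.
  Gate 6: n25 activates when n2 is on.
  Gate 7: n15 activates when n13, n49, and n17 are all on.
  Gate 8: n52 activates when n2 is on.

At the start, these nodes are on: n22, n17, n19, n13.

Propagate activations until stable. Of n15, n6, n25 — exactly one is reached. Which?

n15

Gate 4: n19 and n13 on → n52 on.
Gate 2: n22 and n52 on → n49 on.
Gate 7: n13, n49, and n17 on → n15 on.
n6 would need n25, n19, and n49 (Gate 5), but n25 never turns on. n25 would need n2 (Gate 6), but n2 never turns on.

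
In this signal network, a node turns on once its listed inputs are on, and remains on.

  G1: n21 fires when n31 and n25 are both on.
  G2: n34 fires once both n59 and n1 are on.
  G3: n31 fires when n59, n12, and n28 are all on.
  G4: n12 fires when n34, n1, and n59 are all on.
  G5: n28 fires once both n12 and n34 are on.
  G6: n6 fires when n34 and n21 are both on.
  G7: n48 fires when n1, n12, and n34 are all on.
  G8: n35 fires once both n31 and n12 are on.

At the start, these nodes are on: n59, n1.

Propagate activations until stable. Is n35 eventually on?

Yes

n59 and n1 are on, so n34 fires (G2).
n34, n1, and n59 are on, so n12 fires (G4).
G5: n12 and n34 on → n28 on.
n59, n12, and n28 are on, so n31 fires (G3).
n31 and n12 are on, so n35 fires (G8).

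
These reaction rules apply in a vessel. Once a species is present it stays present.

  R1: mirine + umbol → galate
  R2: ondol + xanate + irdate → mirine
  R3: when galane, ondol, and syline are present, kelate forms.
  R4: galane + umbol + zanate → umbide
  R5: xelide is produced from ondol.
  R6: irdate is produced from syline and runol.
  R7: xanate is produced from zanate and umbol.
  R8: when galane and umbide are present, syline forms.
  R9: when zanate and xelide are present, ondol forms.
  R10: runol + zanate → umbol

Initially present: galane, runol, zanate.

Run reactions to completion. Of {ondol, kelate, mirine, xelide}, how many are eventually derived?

ondol would need zanate and xelide (R9), but xelide never forms.
kelate would need galane, ondol, and syline (R3), but ondol never forms.
mirine would need ondol, xanate, and irdate (R2), but ondol never forms.
xelide would need ondol (R5), but ondol never forms.
None of the 4 are reached.

0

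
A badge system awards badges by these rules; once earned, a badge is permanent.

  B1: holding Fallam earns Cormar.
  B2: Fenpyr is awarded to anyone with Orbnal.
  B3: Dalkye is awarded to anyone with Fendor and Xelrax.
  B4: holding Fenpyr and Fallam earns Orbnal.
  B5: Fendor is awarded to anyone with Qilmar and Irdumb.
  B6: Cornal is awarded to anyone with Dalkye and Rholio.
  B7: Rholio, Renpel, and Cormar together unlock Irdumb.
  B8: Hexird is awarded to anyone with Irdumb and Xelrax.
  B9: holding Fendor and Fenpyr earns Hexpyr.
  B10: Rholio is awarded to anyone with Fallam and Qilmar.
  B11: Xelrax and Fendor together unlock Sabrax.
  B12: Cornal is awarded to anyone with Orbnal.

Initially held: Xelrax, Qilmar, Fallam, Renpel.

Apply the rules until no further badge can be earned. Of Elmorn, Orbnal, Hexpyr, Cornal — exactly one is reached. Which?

With Fallam, Cormar is earned (B1).
With Fallam and Qilmar, Rholio is earned (B10).
With Rholio, Renpel, and Cormar, Irdumb is earned (B7).
With Qilmar and Irdumb, Fendor is earned (B5).
With Fendor and Xelrax, Dalkye is earned (B3).
With Dalkye and Rholio, Cornal is earned (B6).
Orbnal would need Fenpyr and Fallam (B4), but Fenpyr is never earned. Hexpyr would need Fendor and Fenpyr (B9), but Fenpyr is never earned. No rule produces Elmorn, and it is not given.

Cornal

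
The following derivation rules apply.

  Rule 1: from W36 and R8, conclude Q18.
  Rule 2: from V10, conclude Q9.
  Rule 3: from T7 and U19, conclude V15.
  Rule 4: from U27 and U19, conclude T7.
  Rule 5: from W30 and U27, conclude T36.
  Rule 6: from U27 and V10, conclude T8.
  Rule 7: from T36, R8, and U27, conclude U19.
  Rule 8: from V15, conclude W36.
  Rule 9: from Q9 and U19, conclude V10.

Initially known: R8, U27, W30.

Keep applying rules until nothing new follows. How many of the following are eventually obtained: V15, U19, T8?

2

W30 and U27 hold, so T36 follows (Rule 5).
From T36, R8, and U27, Rule 7 gives U19.
U27 and U19 hold, so T7 follows (Rule 4).
T7 and U19 hold, so V15 follows (Rule 3).
V15: reached.
U19: reached.
T8 would need U27 and V10 (Rule 6), but V10 is never established.
Reached: V15 and U19 — 2 of the 3.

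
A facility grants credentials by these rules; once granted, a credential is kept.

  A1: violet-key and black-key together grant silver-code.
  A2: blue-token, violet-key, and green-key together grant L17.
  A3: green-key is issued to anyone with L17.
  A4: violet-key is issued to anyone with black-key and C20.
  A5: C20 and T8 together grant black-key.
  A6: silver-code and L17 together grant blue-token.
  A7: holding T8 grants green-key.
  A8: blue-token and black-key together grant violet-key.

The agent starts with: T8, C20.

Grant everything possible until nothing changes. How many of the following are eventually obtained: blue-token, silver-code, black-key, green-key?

3

Holding T8 grants green-key (A7).
Holding C20 and T8 grants black-key (A5).
Holding black-key and C20 grants violet-key (A4).
Holding violet-key and black-key grants silver-code (A1).
blue-token would need silver-code and L17 (A6), but L17 is never granted.
silver-code: reached.
black-key: reached.
green-key: reached.
Reached: silver-code, black-key, and green-key — 3 of the 4.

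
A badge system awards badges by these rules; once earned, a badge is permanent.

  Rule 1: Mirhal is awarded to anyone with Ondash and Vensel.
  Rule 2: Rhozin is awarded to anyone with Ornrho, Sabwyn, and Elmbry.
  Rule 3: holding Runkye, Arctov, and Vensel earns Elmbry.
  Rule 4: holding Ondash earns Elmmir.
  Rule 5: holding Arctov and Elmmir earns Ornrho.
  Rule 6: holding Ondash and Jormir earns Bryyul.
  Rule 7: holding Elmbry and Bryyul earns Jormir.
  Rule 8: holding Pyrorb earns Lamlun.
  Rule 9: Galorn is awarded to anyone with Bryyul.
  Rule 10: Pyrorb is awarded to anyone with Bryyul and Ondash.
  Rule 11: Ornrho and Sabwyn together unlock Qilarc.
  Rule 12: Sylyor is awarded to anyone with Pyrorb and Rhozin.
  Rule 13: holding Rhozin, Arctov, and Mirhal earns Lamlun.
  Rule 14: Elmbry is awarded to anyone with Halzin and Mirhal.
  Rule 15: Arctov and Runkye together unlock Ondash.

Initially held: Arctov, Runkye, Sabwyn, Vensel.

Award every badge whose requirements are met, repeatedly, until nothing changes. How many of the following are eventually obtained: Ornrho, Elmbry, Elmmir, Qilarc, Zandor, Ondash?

5

With Arctov and Runkye, Ondash is earned (Rule 15).
With Runkye, Arctov, and Vensel, Elmbry is earned (Rule 3).
With Ondash, Elmmir is earned (Rule 4).
With Arctov and Elmmir, Ornrho is earned (Rule 5).
With Ornrho and Sabwyn, Qilarc is earned (Rule 11).
Ornrho: reached.
Elmbry: reached.
Elmmir: reached.
Qilarc: reached.
No rule produces Zandor, and it is not given.
Ondash: reached.
Reached: Ornrho, Elmbry, Elmmir, Qilarc, and Ondash — 5 of the 6.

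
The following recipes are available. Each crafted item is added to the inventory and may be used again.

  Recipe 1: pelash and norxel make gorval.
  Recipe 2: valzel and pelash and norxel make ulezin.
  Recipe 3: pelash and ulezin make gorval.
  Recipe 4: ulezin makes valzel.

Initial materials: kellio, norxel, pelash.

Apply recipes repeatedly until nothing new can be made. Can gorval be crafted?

Using Recipe 1, pelash and norxel make gorval.

Yes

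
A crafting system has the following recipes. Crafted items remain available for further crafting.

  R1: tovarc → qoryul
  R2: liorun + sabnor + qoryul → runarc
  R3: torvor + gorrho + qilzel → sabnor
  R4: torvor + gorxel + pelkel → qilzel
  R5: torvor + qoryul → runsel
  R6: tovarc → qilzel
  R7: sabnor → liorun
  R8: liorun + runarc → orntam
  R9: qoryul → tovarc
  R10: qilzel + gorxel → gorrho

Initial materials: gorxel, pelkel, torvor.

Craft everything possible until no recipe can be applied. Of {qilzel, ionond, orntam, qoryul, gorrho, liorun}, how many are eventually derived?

3

Using R4, torvor, gorxel, and pelkel make qilzel.
qilzel + gorxel → gorrho (R10).
Using R3, torvor, gorrho, and qilzel make sabnor.
Using R7, sabnor makes liorun.
qilzel: reached.
No rule produces ionond, and it is not given.
orntam would need liorun and runarc (R8), but runarc is never obtained.
qoryul would need tovarc (R1), but tovarc is never obtained.
gorrho: reached.
liorun: reached.
Reached: qilzel, gorrho, and liorun — 3 of the 6.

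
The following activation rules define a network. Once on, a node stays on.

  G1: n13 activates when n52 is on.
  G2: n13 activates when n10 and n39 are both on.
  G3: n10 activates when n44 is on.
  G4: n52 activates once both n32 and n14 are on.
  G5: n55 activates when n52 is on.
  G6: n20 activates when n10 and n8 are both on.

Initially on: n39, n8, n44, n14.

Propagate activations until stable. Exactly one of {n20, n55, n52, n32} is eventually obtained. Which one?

n20

n44 is on, so n10 activates (G3).
n10 and n8 are on, so n20 activates (G6).
n55 would need n52 (G5), but n52 never turns on. n52 would need n32 and n14 (G4), but n32 never turns on. No rule produces n32, and it is not given.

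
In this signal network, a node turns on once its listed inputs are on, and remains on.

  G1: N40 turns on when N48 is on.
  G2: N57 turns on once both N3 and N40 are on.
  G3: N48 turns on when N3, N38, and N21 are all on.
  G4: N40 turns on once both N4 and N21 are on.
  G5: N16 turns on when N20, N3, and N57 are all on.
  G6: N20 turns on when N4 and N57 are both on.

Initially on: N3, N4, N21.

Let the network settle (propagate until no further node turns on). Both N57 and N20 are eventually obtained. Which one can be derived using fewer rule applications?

N57: G4: N4 and N21 on → N40 on. N3 and N40 are on, so N57 turns on (G2). [2 rule applications]
N20: G4: N4 and N21 on → N40 on. N3 and N40 are on, so N57 turns on (G2). N4 and N57 are on, so N20 turns on (G6). [3 rule applications]
N57 needs fewer.

N57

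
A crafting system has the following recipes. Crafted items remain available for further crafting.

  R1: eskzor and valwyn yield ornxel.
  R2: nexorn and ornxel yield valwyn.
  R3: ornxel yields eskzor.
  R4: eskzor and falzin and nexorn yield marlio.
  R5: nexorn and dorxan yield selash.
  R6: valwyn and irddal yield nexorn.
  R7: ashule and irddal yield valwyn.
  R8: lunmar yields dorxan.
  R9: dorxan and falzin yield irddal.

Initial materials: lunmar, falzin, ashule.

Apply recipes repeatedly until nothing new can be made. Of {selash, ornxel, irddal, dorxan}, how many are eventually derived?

3

lunmar → dorxan (R8).
dorxan and falzin → irddal (R9).
ashule and irddal → valwyn (R7).
Using R6, valwyn and irddal make nexorn.
nexorn and dorxan → selash (R5).
selash: reached.
ornxel would need eskzor and valwyn (R1), but eskzor is never obtained.
irddal: reached.
dorxan: reached.
Reached: selash, irddal, and dorxan — 3 of the 4.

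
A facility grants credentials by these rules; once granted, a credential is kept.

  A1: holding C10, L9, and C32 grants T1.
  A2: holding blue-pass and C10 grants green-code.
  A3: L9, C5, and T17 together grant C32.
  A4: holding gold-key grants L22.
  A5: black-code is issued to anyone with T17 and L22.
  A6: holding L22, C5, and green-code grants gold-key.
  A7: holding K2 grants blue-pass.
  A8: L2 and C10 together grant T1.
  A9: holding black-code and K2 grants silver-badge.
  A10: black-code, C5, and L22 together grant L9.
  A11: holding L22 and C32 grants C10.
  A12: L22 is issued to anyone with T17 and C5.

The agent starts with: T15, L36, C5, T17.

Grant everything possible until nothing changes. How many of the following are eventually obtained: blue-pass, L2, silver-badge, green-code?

blue-pass would need K2 (A7), but K2 is never granted.
No rule produces L2, and it is not given.
silver-badge would need black-code and K2 (A9), but K2 is never granted.
green-code would need blue-pass and C10 (A2), but blue-pass is never granted.
None of the 4 are reached.

0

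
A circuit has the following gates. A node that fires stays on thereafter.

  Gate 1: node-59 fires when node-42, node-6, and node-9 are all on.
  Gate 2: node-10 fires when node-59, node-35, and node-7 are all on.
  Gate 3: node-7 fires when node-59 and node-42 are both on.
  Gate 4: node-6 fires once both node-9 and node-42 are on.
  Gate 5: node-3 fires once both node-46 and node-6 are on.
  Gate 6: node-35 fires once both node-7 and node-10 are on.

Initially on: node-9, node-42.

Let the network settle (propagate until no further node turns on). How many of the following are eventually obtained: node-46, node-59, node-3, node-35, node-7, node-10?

2

Gate 4: node-9 and node-42 on → node-6 on.
Gate 1: node-42, node-6, and node-9 on → node-59 on.
node-59 and node-42 are on, so node-7 fires (Gate 3).
No rule produces node-46, and it is not given.
node-59: reached.
node-3 would need node-46 and node-6 (Gate 5), but node-46 never turns on.
node-35 would need node-7 and node-10 (Gate 6), but node-10 never turns on.
node-7: reached.
node-10 would need node-59, node-35, and node-7 (Gate 2), but node-35 never turns on.
Reached: node-59 and node-7 — 2 of the 6.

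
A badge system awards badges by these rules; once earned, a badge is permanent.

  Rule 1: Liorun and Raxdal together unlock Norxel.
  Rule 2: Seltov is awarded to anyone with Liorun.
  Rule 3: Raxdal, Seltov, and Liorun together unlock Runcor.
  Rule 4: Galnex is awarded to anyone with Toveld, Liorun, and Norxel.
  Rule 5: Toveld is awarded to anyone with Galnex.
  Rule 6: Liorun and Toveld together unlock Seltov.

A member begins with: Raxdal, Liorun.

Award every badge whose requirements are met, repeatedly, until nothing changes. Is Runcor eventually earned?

Yes

With Liorun, Seltov is earned (Rule 2).
With Raxdal, Seltov, and Liorun, Runcor is earned (Rule 3).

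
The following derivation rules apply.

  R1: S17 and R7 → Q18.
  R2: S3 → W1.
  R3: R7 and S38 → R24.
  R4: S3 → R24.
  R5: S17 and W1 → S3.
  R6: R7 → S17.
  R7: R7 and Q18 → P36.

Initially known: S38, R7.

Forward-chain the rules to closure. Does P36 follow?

From R7, R6 gives S17.
S17 and R7 hold, so Q18 follows (R1).
R7 and Q18 hold, so P36 follows (R7).

Yes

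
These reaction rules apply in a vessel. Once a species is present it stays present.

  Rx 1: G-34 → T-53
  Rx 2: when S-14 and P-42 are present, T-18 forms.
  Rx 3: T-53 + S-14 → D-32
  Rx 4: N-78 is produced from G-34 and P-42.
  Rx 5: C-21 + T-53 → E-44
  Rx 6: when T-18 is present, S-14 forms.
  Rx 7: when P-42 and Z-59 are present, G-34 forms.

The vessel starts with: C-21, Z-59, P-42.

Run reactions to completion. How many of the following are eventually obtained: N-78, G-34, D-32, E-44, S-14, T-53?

4

P-42 and Z-59 present → G-34 forms (Rx 7).
G-34 and P-42 present → N-78 forms (Rx 4).
G-34 present → T-53 forms (Rx 1).
C-21 and T-53 present → E-44 forms (Rx 5).
N-78: reached.
G-34: reached.
D-32 would need T-53 and S-14 (Rx 3), but S-14 never forms.
E-44: reached.
S-14 would need T-18 (Rx 6), but T-18 never forms.
T-53: reached.
Reached: N-78, G-34, E-44, and T-53 — 4 of the 6.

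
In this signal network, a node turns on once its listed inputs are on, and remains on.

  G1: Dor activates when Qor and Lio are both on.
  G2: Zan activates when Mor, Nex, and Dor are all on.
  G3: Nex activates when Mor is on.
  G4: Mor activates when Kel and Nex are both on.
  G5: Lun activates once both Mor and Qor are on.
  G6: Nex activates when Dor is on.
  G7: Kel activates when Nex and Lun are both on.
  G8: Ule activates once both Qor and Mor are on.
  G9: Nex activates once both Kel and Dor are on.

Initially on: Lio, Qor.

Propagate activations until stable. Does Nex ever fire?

Yes

Qor and Lio are on, so Dor activates (G1).
Dor is on, so Nex activates (G6).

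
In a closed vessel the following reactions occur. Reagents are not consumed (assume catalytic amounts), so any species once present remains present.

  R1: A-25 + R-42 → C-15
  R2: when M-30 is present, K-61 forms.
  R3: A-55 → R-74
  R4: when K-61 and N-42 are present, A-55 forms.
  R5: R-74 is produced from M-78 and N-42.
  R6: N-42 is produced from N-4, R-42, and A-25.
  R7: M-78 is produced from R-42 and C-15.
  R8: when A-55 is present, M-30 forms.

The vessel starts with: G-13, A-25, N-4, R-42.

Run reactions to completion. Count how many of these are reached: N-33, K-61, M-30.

No rule produces N-33, and it is not given.
K-61 would need M-30 (R2), but M-30 never forms.
M-30 would need A-55 (R8), but A-55 never forms.
None of the 3 are reached.

0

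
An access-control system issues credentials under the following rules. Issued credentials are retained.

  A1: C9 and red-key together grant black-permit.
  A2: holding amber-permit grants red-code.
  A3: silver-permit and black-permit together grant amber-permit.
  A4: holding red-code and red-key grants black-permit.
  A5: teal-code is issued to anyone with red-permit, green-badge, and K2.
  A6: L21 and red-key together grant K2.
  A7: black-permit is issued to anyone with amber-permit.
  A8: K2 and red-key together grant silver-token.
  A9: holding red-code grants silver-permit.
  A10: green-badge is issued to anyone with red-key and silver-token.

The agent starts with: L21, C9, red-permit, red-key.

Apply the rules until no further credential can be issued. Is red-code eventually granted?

No

red-code would need amber-permit (A2), but amber-permit is never granted.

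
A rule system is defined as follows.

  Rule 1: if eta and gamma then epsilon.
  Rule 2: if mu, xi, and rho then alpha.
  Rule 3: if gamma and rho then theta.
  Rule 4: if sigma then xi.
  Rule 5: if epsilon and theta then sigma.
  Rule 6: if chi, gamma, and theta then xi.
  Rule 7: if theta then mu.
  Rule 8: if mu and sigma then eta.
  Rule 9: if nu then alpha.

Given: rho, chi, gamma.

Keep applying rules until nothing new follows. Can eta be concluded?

No

eta would need mu and sigma (Rule 8), but sigma is never established.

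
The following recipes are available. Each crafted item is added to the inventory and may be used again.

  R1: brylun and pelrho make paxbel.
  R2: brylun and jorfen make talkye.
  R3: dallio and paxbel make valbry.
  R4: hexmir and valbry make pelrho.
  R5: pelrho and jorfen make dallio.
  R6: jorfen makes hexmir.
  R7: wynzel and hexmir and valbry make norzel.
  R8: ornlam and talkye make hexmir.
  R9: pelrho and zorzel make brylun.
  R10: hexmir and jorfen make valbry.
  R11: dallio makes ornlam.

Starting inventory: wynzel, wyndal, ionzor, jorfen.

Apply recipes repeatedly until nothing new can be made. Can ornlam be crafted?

Yes

jorfen → hexmir (R6).
Using R10, hexmir and jorfen make valbry.
Using R4, hexmir and valbry make pelrho.
Using R5, pelrho and jorfen make dallio.
dallio → ornlam (R11).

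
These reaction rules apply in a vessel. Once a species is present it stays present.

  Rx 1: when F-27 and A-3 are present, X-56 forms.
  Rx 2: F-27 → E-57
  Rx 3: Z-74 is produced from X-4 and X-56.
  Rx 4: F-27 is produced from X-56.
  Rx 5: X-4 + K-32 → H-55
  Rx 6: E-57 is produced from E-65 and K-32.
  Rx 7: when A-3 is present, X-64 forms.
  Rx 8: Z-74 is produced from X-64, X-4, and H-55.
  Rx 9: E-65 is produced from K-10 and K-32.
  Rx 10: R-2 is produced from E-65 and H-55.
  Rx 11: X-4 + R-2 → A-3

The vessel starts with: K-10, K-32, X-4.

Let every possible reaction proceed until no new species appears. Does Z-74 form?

X-4 and K-32 present → H-55 forms (Rx 5).
K-10 and K-32 present → E-65 forms (Rx 9).
E-65 and H-55 present → R-2 forms (Rx 10).
X-4 and R-2 present → A-3 forms (Rx 11).
A-3 present → X-64 forms (Rx 7).
X-64, X-4, and H-55 present → Z-74 forms (Rx 8).

Yes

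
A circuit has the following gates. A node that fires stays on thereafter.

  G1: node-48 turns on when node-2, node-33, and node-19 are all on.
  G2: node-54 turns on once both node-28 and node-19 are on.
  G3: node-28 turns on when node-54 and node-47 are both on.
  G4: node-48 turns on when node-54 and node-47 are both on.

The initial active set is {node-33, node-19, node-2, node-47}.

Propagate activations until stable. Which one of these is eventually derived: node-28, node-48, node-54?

node-2, node-33, and node-19 are on, so node-48 turns on (G1).
node-54 would need node-28 and node-19 (G2), but node-28 never turns on. node-28 would need node-54 and node-47 (G3), but node-54 never turns on.

node-48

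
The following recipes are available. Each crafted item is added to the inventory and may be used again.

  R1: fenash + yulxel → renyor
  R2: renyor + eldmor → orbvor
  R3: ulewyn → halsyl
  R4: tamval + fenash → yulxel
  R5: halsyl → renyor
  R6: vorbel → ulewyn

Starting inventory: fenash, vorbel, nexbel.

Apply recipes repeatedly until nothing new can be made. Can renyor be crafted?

Yes

vorbel → ulewyn (R6).
Using R3, ulewyn makes halsyl.
Using R5, halsyl makes renyor.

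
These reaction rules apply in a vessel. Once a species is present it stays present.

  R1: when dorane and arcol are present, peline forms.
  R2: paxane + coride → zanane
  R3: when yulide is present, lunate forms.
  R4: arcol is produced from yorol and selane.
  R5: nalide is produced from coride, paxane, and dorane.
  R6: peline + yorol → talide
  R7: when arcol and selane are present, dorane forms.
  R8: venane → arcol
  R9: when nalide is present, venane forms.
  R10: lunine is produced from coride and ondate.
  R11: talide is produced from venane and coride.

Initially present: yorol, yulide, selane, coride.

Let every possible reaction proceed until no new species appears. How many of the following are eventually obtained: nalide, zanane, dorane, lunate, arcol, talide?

yorol and selane present → arcol forms (R4).
yulide present → lunate forms (R3).
arcol and selane present → dorane forms (R7).
dorane and arcol present → peline forms (R1).
peline and yorol present → talide forms (R6).
nalide would need coride, paxane, and dorane (R5), but paxane never forms.
zanane would need paxane and coride (R2), but paxane never forms.
dorane: reached.
lunate: reached.
arcol: reached.
talide: reached.
Reached: dorane, lunate, arcol, and talide — 4 of the 6.

4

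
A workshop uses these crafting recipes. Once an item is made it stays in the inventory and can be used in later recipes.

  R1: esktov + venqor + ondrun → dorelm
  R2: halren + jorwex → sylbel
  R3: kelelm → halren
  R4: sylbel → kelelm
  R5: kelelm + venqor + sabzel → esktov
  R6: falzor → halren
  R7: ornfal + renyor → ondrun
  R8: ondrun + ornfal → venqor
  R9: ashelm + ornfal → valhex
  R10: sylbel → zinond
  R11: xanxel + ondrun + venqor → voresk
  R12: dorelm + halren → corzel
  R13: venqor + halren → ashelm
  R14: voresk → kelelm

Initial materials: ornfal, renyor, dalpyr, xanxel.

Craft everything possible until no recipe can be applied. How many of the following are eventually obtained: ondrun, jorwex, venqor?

Using R7, ornfal and renyor make ondrun.
Using R8, ondrun and ornfal make venqor.
ondrun: reached.
No rule produces jorwex, and it is not given.
venqor: reached.
Reached: ondrun and venqor — 2 of the 3.

2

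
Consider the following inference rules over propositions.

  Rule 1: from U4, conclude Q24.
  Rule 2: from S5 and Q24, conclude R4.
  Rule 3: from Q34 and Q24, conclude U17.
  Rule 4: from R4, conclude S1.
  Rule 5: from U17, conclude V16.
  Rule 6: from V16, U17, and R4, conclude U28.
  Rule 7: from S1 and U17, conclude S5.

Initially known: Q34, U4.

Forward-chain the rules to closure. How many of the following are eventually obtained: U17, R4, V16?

2

From U4, Rule 1 gives Q24.
Q34 and Q24 hold, so U17 follows (Rule 3).
U17 holds, so V16 follows (Rule 5).
U17: reached.
R4 would need S5 and Q24 (Rule 2), but S5 is never established.
V16: reached.
Reached: U17 and V16 — 2 of the 3.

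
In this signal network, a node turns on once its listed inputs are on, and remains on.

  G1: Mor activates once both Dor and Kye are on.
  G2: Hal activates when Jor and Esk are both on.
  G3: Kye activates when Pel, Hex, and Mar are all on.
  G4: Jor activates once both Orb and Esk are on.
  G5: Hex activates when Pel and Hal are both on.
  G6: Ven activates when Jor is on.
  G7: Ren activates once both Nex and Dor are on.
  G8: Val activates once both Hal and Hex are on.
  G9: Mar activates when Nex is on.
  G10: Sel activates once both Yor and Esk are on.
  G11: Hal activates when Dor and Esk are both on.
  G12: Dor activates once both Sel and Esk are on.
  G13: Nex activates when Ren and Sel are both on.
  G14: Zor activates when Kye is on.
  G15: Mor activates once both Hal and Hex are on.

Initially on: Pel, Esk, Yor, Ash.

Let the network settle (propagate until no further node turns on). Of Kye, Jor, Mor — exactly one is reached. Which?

Yor and Esk are on, so Sel activates (G10).
G12: Sel and Esk on → Dor on.
G11: Dor and Esk on → Hal on.
G5: Pel and Hal on → Hex on.
G15: Hal and Hex on → Mor on.
Kye would need Pel, Hex, and Mar (G3), but Mar never turns on. Jor would need Orb and Esk (G4), but Orb never turns on.

Mor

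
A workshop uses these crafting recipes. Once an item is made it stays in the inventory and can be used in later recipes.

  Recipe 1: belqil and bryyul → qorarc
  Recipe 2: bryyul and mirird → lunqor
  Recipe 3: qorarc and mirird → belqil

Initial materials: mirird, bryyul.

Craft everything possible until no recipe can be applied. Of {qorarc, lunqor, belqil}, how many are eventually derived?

Using Recipe 2, bryyul and mirird make lunqor.
qorarc would need belqil and bryyul (Recipe 1), but belqil is never obtained.
lunqor: reached.
belqil would need qorarc and mirird (Recipe 3), but qorarc is never obtained.
Reached: lunqor — 1 of the 3.

1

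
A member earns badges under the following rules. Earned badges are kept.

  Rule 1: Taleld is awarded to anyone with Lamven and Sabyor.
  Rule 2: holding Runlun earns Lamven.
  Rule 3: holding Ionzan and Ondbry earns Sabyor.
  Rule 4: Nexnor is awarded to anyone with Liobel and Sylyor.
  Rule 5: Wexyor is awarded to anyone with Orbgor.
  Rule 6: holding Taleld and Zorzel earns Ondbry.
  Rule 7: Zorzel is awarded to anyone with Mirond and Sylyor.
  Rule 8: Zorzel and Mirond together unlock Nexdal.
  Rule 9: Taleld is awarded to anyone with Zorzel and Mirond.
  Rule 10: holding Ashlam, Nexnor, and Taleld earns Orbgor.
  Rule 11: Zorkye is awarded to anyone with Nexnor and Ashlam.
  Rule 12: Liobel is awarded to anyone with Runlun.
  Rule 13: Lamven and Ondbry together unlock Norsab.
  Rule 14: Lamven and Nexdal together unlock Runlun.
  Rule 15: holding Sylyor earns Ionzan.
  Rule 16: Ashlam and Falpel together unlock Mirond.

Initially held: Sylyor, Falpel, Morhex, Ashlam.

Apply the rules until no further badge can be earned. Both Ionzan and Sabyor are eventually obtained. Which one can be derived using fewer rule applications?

Ionzan: With Sylyor, Ionzan is earned (Rule 15). [1 rule application]
Sabyor: With Ashlam and Falpel, Mirond is earned (Rule 16). With Sylyor, Ionzan is earned (Rule 15). With Mirond and Sylyor, Zorzel is earned (Rule 7). With Zorzel and Mirond, Taleld is earned (Rule 9). With Taleld and Zorzel, Ondbry is earned (Rule 6). With Ionzan and Ondbry, Sabyor is earned (Rule 3). [6 rule applications]
Ionzan needs fewer.

Ionzan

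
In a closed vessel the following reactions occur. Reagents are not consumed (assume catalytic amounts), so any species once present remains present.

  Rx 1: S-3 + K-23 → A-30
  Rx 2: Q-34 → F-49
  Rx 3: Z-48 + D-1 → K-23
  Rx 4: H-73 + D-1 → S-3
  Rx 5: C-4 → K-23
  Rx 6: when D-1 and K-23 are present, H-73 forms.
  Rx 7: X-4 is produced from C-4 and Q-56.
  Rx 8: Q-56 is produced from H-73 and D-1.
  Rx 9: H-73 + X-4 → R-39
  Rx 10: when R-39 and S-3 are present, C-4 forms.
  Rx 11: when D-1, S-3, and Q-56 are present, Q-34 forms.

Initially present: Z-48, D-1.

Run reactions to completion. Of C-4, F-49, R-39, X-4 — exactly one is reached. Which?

Z-48 and D-1 present → K-23 forms (Rx 3).
D-1 and K-23 present → H-73 forms (Rx 6).
H-73 and D-1 present → S-3 forms (Rx 4).
H-73 and D-1 present → Q-56 forms (Rx 8).
D-1, S-3, and Q-56 present → Q-34 forms (Rx 11).
Q-34 present → F-49 forms (Rx 2).
X-4 would need C-4 and Q-56 (Rx 7), but C-4 never forms. R-39 would need H-73 and X-4 (Rx 9), but X-4 never forms. C-4 would need R-39 and S-3 (Rx 10), but R-39 never forms.

F-49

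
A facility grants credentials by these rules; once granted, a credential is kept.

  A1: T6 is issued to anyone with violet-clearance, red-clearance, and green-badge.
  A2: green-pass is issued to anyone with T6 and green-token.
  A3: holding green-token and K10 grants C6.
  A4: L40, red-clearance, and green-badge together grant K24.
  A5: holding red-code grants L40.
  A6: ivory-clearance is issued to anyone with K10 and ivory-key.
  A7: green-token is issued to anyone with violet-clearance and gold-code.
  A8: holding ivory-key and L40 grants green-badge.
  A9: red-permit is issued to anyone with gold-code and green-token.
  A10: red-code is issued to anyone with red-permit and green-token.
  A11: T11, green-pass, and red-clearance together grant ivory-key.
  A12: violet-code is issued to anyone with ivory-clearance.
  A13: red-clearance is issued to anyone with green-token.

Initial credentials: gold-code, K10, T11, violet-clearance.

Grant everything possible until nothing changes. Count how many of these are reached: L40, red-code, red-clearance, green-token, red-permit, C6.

6

Holding violet-clearance and gold-code grants green-token (A7).
Holding green-token and K10 grants C6 (A3).
Holding green-token grants red-clearance (A13).
Holding gold-code and green-token grants red-permit (A9).
Holding red-permit and green-token grants red-code (A10).
Holding red-code grants L40 (A5).
L40: reached.
red-code: reached.
red-clearance: reached.
green-token: reached.
red-permit: reached.
C6: reached.
All 6 are reached.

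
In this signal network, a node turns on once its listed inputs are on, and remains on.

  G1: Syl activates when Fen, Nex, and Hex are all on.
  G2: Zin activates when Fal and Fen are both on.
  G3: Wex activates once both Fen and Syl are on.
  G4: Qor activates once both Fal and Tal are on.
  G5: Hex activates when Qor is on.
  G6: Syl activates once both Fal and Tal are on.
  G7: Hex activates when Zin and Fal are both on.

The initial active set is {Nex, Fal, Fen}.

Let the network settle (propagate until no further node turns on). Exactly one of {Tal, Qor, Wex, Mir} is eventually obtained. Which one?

Wex

Fal and Fen are on, so Zin activates (G2).
Zin and Fal are on, so Hex activates (G7).
Fen, Nex, and Hex are on, so Syl activates (G1).
G3: Fen and Syl on → Wex on.
No rule produces Tal, and it is not given. No rule produces Mir, and it is not given. Qor would need Fal and Tal (G4), but Tal never turns on.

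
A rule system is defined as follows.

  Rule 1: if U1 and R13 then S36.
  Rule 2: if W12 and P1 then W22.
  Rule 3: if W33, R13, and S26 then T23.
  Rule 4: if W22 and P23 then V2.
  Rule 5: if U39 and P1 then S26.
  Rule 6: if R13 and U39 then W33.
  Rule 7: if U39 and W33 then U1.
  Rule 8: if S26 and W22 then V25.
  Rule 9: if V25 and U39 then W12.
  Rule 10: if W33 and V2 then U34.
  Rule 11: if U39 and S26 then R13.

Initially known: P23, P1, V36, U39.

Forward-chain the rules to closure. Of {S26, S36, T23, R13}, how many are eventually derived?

4

U39 and P1 hold, so S26 follows (Rule 5).
U39 and S26 hold, so R13 follows (Rule 11).
R13 and U39 hold, so W33 follows (Rule 6).
W33, R13, and S26 hold, so T23 follows (Rule 3).
From U39 and W33, Rule 7 gives U1.
From U1 and R13, Rule 1 gives S36.
S26: reached.
S36: reached.
T23: reached.
R13: reached.
All 4 are reached.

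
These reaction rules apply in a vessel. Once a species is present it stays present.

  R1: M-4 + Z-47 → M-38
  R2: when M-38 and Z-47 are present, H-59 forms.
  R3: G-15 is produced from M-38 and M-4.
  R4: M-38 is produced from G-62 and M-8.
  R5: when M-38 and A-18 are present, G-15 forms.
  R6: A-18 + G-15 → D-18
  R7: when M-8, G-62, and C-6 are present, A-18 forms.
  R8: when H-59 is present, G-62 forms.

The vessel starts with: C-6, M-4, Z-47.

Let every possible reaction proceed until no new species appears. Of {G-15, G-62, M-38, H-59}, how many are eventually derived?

M-4 and Z-47 present → M-38 forms (R1).
M-38 and Z-47 present → H-59 forms (R2).
M-38 and M-4 present → G-15 forms (R3).
H-59 present → G-62 forms (R8).
G-15: reached.
G-62: reached.
M-38: reached.
H-59: reached.
All 4 are reached.

4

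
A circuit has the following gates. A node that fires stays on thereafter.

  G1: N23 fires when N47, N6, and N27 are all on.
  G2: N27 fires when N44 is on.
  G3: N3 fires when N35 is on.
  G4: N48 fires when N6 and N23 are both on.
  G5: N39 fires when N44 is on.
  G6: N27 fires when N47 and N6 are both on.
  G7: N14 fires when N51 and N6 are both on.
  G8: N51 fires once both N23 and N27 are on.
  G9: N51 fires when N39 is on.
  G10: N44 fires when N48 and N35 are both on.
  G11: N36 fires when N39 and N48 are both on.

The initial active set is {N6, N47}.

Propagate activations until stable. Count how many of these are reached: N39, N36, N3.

N39 would need N44 (G5), but N44 never turns on.
N36 would need N39 and N48 (G11), but N39 never turns on.
N3 would need N35 (G3), but N35 never turns on.
None of the 3 are reached.

0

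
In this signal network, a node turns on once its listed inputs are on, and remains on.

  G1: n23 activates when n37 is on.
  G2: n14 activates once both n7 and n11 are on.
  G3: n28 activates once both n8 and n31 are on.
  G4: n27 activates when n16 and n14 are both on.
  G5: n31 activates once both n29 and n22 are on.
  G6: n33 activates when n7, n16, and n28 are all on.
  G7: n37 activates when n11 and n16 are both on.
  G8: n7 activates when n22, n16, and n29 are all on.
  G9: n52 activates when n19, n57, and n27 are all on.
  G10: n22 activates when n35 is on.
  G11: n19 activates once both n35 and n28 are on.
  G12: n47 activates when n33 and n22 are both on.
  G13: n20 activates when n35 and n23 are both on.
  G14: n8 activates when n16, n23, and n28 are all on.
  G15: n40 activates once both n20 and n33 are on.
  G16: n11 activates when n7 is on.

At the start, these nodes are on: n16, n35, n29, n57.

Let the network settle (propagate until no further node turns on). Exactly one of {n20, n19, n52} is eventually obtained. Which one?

G10: n35 on → n22 on.
G8: n22, n16, and n29 on → n7 on.
n7 is on, so n11 activates (G16).
n11 and n16 are on, so n37 activates (G7).
n37 is on, so n23 activates (G1).
n35 and n23 are on, so n20 activates (G13).
n52 would need n19, n57, and n27 (G9), but n19 never turns on. n19 would need n35 and n28 (G11), but n28 never turns on.

n20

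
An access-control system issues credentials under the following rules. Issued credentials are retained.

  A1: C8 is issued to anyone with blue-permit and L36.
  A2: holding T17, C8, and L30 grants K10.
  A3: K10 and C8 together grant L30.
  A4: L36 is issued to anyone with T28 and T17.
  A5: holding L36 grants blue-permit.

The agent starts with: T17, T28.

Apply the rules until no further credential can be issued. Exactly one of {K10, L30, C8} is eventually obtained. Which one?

Holding T28 and T17 grants L36 (A4).
Holding L36 grants blue-permit (A5).
Holding blue-permit and L36 grants C8 (A1).
K10 would need T17, C8, and L30 (A2), but L30 is never granted. L30 would need K10 and C8 (A3), but K10 is never granted.

C8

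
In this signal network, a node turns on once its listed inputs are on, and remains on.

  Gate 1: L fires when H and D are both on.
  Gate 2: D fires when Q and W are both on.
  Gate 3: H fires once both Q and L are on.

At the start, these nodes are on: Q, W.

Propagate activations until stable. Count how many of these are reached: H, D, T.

1

Gate 2: Q and W on → D on.
H would need Q and L (Gate 3), but L never turns on.
D: reached.
No rule produces T, and it is not given.
Reached: D — 1 of the 3.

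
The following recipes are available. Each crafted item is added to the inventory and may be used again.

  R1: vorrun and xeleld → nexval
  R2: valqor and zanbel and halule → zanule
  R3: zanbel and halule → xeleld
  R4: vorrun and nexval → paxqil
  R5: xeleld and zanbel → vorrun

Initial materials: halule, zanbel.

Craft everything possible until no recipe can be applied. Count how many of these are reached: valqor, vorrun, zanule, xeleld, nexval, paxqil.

Using R3, zanbel and halule make xeleld.
Using R5, xeleld and zanbel make vorrun.
vorrun and xeleld → nexval (R1).
Using R4, vorrun and nexval make paxqil.
No rule produces valqor, and it is not given.
vorrun: reached.
zanule would need valqor, zanbel, and halule (R2), but valqor is never obtained.
xeleld: reached.
nexval: reached.
paxqil: reached.
Reached: vorrun, xeleld, nexval, and paxqil — 4 of the 6.

4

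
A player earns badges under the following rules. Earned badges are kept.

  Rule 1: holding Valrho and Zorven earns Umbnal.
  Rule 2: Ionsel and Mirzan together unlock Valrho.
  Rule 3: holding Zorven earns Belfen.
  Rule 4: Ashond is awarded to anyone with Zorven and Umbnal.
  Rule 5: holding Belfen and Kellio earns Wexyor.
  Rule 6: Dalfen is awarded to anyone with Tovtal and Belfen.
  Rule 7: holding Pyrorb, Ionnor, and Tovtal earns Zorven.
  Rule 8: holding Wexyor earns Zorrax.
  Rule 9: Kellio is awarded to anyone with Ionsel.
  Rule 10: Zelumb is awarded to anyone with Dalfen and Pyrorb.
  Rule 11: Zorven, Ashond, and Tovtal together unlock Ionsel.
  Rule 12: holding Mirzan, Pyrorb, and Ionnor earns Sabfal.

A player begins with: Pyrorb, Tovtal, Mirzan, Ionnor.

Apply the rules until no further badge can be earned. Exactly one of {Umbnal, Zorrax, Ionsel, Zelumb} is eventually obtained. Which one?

With Pyrorb, Ionnor, and Tovtal, Zorven is earned (Rule 7).
With Zorven, Belfen is earned (Rule 3).
With Tovtal and Belfen, Dalfen is earned (Rule 6).
With Dalfen and Pyrorb, Zelumb is earned (Rule 10).
Umbnal would need Valrho and Zorven (Rule 1), but Valrho is never earned. Zorrax would need Wexyor (Rule 8), but Wexyor is never earned. Ionsel would need Zorven, Ashond, and Tovtal (Rule 11), but Ashond is never earned.

Zelumb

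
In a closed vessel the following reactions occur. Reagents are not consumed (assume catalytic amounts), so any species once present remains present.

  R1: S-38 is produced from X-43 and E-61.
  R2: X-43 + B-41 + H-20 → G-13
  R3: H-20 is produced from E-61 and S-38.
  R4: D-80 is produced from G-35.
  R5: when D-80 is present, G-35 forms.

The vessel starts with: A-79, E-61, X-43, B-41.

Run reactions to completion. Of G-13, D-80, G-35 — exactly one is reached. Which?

G-13

X-43 and E-61 present → S-38 forms (R1).
E-61 and S-38 present → H-20 forms (R3).
X-43, B-41, and H-20 present → G-13 forms (R2).
D-80 would need G-35 (R4), but G-35 never forms. G-35 would need D-80 (R5), but D-80 never forms.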